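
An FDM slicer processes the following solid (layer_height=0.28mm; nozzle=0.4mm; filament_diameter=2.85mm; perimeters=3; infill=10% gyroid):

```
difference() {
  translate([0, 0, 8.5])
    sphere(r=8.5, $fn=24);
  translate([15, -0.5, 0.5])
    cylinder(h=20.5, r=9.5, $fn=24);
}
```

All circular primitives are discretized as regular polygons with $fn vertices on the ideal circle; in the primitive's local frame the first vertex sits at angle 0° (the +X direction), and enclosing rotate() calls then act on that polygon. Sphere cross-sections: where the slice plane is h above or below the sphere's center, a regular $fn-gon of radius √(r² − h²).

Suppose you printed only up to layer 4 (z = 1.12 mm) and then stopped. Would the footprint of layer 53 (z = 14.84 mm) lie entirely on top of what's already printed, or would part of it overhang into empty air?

part overhangs

Compare the two slices. At z = 1.12: the sphere: section is a regular 24-gon, circumradius = √(r²−h²) = √(8.5²−7.38²) = 4.217 (area = (24/2)·4.217²·sin(360°/24) = 55.24 mm²); the cylinder at (15, -0.5): section is a regular 24-gon, circumradius r=9.5 (area = (24/2)·9.500²·sin(360°/24) = 280.30 mm²); Taking the first minus the rest: starting from the r=8.5 sphere (55.24 mm²), the r=9.5 cylinder at (15, -0.5) misses the remaining region (no effect) — area = 55.24 mm². At z = 14.84: the r=8.5 sphere contributes a regular 24-gon of circumradius √(8.5²−6.34²) = 5.662 (area = (24/2)·5.662²·sin(360°/24) = 99.56 mm²); the cylinder at (15, -0.5): section is a regular 24-gon, circumradius r=9.5 (area = (24/2)·9.500²·sin(360°/24) = 280.30 mm²); After the difference (first − rest): starting from the r=8.5 sphere (99.56 mm²), the r=9.5 cylinder at (15, -0.5) partially overlaps it — only the 0.08 mm² overlap (of its 280.30 mm²) is removed, clipping the outline — area = 99.47 mm². Checking containment: at z = 14.84 the cross-section extends beyond the z = 1.12 cross-section by about 44.23 mm².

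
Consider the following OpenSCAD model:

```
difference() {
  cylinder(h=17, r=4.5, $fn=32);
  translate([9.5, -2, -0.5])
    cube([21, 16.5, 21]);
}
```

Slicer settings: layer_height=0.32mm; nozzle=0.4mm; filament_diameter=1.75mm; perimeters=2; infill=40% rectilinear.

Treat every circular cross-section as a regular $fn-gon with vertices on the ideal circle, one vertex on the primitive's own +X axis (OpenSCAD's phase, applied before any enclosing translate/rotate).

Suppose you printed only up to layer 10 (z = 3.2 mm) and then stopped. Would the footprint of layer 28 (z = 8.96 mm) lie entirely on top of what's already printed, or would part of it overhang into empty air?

Compare the two slices. At z = 3.2: the r=4.5 cylinder contributes a regular 32-gon of circumradius 4.5 (area = (32/2)·4.500²·sin(360°/32) = 63.21 mm²); the cube at (9.5, -2) (footprint 21×16.5) is included at this height (area 346.50 mm²); After the difference (first − rest): starting from the r=4.5 cylinder (63.21 mm²), the 21×16.5 cube at (9.5, -2) misses the remaining region (no effect) — area = 63.21 mm². At z = 8.96: the r=4.5 cylinder gives a regular 32-gon of circumradius 4.5 (constant along its height) (area = (32/2)·4.500²·sin(360°/32) = 63.21 mm²); the 21×16.5 cube at (9.5, -2) contributes its full rectangle (area 346.50 mm²); Taking the first minus the rest: starting from the r=4.5 cylinder (63.21 mm²), the 21×16.5 cube at (9.5, -2) misses the remaining region (no effect) — area = 63.21 mm². Checking containment: the cross-section at z = 8.96 is a subset of the cross-section at z = 3.2.

entirely on top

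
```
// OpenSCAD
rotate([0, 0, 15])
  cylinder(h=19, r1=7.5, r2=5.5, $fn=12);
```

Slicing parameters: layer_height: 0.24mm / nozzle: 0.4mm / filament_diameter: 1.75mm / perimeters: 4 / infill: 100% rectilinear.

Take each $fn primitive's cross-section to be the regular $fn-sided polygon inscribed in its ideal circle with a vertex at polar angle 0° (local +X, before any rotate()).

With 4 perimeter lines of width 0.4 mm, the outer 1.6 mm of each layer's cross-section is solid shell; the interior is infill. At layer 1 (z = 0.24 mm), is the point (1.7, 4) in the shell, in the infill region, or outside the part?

infill

At z = 0.24 mm: the cone contributes a regular 12-gon of circumradius 7.475 (interpolated between r1=7.5 and r2=5.5 at t=0.013); (whole slice rotated 15° about Z — lengths, areas and connectivity unchanged). Overall, the cross-section is a single solid region. Undo the 15° rotation: the query point maps to (2.677, 3.424) in the un-rotated model frame. The nearest boundary edge runs (6.47, 3.74)→(3.74, 6.47); distance from the point to it = 2.91 mm. The point is inside the cross-section and 2.91 mm from the nearest boundary — more than the 1.6 mm shell width (4 × 0.4), so it's in the infill interior.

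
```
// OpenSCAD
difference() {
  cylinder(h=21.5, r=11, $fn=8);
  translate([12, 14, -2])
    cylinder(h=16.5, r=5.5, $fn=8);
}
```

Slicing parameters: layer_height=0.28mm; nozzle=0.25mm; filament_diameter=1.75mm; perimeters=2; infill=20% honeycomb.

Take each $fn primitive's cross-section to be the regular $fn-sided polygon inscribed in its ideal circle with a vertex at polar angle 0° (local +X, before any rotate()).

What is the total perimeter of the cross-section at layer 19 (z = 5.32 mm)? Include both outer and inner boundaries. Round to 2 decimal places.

At z = 5.32 mm: the cylinder: section is a regular 8-gon, circumradius r=11 (perimeter = 2·8·11.000·sin(180°/8) = 67.35 mm); the r=5.5 cylinder at (12, 14) gives a regular 8-gon of circumradius 5.5 (constant along its height) (perimeter = 2·8·5.500·sin(180°/8) = 33.68 mm); Taking the first minus the rest: starting from the r=11 cylinder, the r=5.5 cylinder at (12, 14) misses the remaining region (no effect) — boundary = 67.35 mm. Overall, the cross-section is a single solid region. Total boundary length (outer) = 67.35 mm.

67.35 mm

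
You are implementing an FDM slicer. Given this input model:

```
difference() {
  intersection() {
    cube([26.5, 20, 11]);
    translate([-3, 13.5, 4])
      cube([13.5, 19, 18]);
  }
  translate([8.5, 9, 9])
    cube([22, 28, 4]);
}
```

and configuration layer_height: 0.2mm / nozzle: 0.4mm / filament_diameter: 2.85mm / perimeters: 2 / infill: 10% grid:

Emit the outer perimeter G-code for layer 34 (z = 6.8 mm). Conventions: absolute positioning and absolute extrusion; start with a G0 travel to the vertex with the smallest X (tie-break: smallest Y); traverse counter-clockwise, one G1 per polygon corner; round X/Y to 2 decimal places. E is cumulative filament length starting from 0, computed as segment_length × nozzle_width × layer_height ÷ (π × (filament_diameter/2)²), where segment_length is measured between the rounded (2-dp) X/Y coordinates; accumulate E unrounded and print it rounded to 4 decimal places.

G0 X0.00 Y13.50 Z6.80
G1 X10.50 Y13.50 E0.1317
G1 X10.50 Y20.00 E0.2132
G1 X0.00 Y20.00 E0.3449
G1 X0.00 Y13.50 E0.4264

At z = 6.8 mm: the cube (footprint 26.5×20) is included at this height; the 13.5×19 cube at (-3, 13.5) contributes its full rectangle; After intersecting: the 13.5×19 cube at (-3, 13.5) partially overlaps the 26.5×20 cube; clipping to the common part keeps 68.25 mm² — 1 connected region; the cube at (8.5, 9) is not intersected at this z (z outside [9, 13]); Taking the first minus the rest: none of the subtracted shapes is present at this height, so the result so far is unchanged — 1 connected region. The outline is a single polygon with 4 vertices. Extrusion per mm of travel: 0.4 × 0.2 / (π × 1.425²) = 0.012540. Accumulating E over each segment gives final E = 0.4264.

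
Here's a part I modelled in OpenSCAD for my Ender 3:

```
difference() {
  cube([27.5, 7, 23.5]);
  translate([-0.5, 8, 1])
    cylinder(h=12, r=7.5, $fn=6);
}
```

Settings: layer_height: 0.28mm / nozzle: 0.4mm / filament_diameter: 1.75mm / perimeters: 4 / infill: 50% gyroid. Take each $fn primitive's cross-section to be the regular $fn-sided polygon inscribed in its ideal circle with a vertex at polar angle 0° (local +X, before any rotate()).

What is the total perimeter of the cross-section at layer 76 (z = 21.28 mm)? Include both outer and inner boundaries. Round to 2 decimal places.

69.00 mm

At z = 21.28 mm: the cube (footprint 27.5×7) is included at this height (perimeter 69.00 mm); the cylinder at (-0.5, 8) does not reach this height (z outside [1, 13]); After the difference (first − rest): none of the subtracted shapes is present at this height, so the 27.5×7 cube is unchanged — boundary = 69.00 mm. Overall, the cross-section is a single solid region. Total boundary length (outer) = 69.00 mm.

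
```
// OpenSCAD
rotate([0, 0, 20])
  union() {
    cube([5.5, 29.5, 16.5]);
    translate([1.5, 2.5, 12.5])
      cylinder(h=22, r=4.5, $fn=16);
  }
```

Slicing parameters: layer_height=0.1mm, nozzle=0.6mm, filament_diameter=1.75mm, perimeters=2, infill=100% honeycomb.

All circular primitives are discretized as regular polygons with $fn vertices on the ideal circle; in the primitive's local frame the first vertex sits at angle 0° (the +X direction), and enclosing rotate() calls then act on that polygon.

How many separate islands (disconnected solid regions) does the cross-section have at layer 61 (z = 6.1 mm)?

1

At z = 6.1 mm: the cube (footprint 5.5×29.5) is included at this height; the cylinder at (1.5, 2.5) is absent (z outside [12.5, 34.5]); Merging all regions: only the 5.5×29.5 cube is present, so the union is just that shape — 1 connected region; (whole slice rotated 20° about Z — lengths, areas and connectivity unchanged). Overall, the cross-section is a single solid region. Island count = 1.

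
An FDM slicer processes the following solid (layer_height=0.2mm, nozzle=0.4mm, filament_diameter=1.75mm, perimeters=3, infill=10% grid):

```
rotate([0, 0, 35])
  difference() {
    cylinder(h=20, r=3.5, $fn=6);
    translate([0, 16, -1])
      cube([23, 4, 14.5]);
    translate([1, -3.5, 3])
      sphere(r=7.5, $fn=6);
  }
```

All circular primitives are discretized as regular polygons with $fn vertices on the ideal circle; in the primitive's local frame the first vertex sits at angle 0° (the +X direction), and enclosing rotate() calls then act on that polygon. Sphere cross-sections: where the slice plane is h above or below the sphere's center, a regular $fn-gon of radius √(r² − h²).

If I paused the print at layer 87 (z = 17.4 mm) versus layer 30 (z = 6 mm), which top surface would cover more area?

Layer 87 (z = 17.4): the cylinder: section is a regular 6-gon, circumradius r=3.5 (area = (6/2)·3.500²·sin(360°/6) = 31.83 mm²); the cube at (0, 16) is absent (z outside [-1, 13.5]); the sphere at (1, -3.5) is not intersected at this z (|z−center|=14.400 > r=7.5); Taking the first minus the rest: none of the subtracted shapes is present at this height, so the r=3.5 cylinder is unchanged — area = 31.83 mm²; (rotated 35° about Z; rotation is an isometry so areas/perimeters/island counts are preserved). So its area = 31.83 mm². Layer 30 (z = 6): the r=3.5 cylinder contributes a regular 6-gon of circumradius 3.5 (area = (6/2)·3.500²·sin(360°/6) = 31.83 mm²); the cube at (0, 16) (footprint 23×4) is included at this height (area 92.00 mm²); the r=7.5 sphere at (1, -3.5) slices to a regular 6-gon of circumradius 6.874 (√(r²−h²) with h=3 from center) (area = (6/2)·6.874²·sin(360°/6) = 122.76 mm²); Taking the first minus the rest: starting from the r=3.5 cylinder (31.83 mm²), the 23×4 cube at (0, 16) misses the remaining region (no effect); the r=7.5 sphere at (1, -3.5) partially overlaps it — only the 29.61 mm² overlap (of its 122.76 mm²) is removed, clipping the outline — area = 2.22 mm²; (whole slice rotated 35° about Z — lengths, areas and connectivity unchanged). So its area = 2.22 mm². Layer 87 is larger (31.83 vs 2.22 mm²).

layer 87 (z = 17.4 mm)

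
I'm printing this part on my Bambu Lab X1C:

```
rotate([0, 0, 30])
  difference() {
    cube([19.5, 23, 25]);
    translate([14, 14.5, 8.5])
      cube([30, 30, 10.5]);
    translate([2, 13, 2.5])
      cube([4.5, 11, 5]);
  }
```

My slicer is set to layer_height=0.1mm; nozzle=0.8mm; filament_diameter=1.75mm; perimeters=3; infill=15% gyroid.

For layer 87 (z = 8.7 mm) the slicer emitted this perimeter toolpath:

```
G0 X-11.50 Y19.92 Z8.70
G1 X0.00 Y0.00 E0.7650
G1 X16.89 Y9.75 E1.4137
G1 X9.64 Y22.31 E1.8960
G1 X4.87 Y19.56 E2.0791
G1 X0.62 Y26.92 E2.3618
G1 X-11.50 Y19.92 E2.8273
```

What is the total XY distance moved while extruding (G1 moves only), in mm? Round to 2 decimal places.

Sum the Euclidean lengths of each G1 segment: total = 85.01 mm.

85.01 mm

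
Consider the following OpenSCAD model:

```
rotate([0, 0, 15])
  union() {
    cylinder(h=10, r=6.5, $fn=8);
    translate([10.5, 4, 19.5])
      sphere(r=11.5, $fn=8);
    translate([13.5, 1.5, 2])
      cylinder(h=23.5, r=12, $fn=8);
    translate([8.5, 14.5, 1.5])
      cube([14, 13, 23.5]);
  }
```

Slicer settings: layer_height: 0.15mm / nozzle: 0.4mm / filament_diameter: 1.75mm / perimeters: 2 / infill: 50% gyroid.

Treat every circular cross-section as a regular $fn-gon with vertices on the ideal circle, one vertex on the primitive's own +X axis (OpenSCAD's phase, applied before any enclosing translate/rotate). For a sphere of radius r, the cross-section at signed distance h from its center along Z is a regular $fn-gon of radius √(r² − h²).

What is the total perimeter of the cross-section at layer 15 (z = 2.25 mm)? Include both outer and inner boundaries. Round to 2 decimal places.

At z = 2.25 mm: the r=6.5 cylinder contributes a regular 8-gon of circumradius 6.5 (perimeter = 2·8·6.500·sin(180°/8) = 39.80 mm); the sphere at (10.5, 4) is not intersected at this z (|z−center|=17.250 > r=11.5); the r=12 cylinder at (13.5, 1.5) contributes a regular 8-gon of circumradius 12 (perimeter = 2·8·12.000·sin(180°/8) = 73.48 mm); the 14×13 cube at (8.5, 14.5) contributes its full rectangle (perimeter 54.00 mm); Combining (union): the regions partially overlap (shared area 28.17 mm²), so the edge portions inside another operand are dropped and the merged outline is re-measured after clipping — boundary = 144.26 mm; (rotated 15° about Z; rotation is an isometry so areas/perimeters/island counts are preserved). Overall, the cross-section has 2 separate islands. Total boundary length (outer) = 144.26 mm.

144.26 mm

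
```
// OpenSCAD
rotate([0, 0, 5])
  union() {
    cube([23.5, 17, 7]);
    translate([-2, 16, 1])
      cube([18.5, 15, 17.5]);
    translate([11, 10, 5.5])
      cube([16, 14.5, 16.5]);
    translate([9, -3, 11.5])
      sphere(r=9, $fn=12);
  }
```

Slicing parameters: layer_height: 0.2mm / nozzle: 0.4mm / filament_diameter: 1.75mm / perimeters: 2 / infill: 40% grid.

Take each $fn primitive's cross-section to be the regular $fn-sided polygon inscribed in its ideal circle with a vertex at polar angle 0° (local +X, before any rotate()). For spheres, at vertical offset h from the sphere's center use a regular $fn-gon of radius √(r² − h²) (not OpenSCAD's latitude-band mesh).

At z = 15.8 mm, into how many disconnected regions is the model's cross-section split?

At z = 15.8 mm: the cube does not reach this height (z outside [0, 7]); the cube at (-2, 16) (footprint 18.5×15) is included at this height; the cube at (11, 10) (footprint 16×14.5) is included at this height; the sphere at (9, -3): section is a regular 12-gon, circumradius = √(r²−h²) = √(9²−4.3²) = 7.906; Taking the union: the regions partially overlap (shared area 46.75 mm²), so overlapping operands fuse into one piece — 2 connected regions; (whole slice rotated 5° about Z — lengths, areas and connectivity unchanged). The result has 2 disconnected regions.

2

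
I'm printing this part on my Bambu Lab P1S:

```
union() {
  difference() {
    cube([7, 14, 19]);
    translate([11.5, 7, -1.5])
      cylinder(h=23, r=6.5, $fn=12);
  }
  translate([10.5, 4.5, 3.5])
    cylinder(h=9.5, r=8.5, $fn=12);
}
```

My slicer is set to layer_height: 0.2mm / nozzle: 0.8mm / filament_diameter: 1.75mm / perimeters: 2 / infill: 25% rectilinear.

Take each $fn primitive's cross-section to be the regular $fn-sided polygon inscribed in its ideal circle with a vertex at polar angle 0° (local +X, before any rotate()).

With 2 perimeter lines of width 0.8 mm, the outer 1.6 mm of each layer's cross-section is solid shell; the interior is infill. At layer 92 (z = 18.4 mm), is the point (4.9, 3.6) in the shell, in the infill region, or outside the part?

shell

At z = 18.4 mm: the 7×14 cube contributes its full rectangle; the r=6.5 cylinder at (11.5, 7) contributes a regular 12-gon of circumradius 6.5; Taking the first minus the rest: starting from the 7×14 cube, the r=6.5 cylinder at (11.5, 7) partially overlaps it — only the 11.44 mm² overlap (of its 126.75 mm²) is removed, clipping the outline — 1 connected region; the cylinder at (10.5, 4.5) does not reach this height (z outside [3.5, 13]); Taking the union: only the result so far is present, so the union is just that shape — 1 connected region. Overall, the cross-section is a single solid region. The nearest boundary edge runs (5.00, 7.00)→(5.87, 3.75); distance from the point to it = 0.98 mm. The point is inside the cross-section, 0.98 mm from the nearest boundary — within the 1.6 mm shell band (2 × 0.8).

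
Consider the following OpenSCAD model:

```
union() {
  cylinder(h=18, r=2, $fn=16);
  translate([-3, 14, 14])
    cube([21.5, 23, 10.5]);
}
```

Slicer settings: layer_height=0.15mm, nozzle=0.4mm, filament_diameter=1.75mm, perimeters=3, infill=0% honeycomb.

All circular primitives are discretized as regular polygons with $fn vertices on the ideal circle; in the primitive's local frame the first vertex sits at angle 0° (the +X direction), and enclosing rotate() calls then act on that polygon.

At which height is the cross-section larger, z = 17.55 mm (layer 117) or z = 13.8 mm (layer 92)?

layer 117 (z = 17.55 mm)

Layer 117 (z = 17.55): the r=2 cylinder gives a regular 16-gon of circumradius 2 (constant along its height) (area = (16/2)·2.000²·sin(360°/16) = 12.25 mm²); the 21.5×23 cube at (-3, 14) contributes its full rectangle (area 494.50 mm²); Taking the union: the 2 present regions are separate (no shared area or edge), so areas and boundary lengths simply add and each stays a separate island — area = 506.75 mm². So its area = 506.75 mm². Layer 92 (z = 13.8): the r=2 cylinder gives a regular 16-gon of circumradius 2 (constant along its height) (area = (16/2)·2.000²·sin(360°/16) = 12.25 mm²); the cube at (-3, 14) does not reach this height (z outside [14, 24.5]); Combining (union): only the r=2 cylinder is present, so the union is just that shape — area = 12.25 mm². So its area = 12.25 mm². Layer 117 is larger (506.75 vs 12.25 mm²).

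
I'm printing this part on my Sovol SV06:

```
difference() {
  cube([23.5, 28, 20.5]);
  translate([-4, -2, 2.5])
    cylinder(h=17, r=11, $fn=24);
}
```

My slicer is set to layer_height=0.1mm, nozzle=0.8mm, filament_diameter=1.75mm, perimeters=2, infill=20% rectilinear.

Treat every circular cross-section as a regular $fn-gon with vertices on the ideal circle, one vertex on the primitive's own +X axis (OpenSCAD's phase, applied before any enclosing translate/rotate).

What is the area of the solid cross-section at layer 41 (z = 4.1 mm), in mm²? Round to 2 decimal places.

620.54 mm²

At z = 4.1 mm: the cube (footprint 23.5×28) is included at this height (area 658.00 mm²); the r=11 cylinder at (-4, -2) contributes a regular 24-gon of circumradius 11 (area = (24/2)·11.000²·sin(360°/24) = 375.81 mm²); Taking the first minus the rest: starting from the 23.5×28 cube (658.00 mm²), the r=11 cylinder at (-4, -2) partially overlaps it — only the 37.46 mm² overlap (of its 375.81 mm²) is removed, clipping the outline — area = 620.54 mm². Overall, the cross-section is a single solid region. Net area = 620.54 mm².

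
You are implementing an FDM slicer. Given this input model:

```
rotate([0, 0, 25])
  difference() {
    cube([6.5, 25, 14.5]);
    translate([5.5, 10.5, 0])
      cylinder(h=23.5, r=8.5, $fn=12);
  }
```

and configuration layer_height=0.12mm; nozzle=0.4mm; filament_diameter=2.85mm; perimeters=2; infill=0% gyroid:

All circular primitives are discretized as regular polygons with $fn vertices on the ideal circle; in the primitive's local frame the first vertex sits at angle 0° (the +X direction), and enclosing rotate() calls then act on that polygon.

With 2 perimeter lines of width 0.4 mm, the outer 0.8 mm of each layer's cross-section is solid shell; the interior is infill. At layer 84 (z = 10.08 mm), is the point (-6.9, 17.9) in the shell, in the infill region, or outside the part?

At z = 10.08 mm: the 6.5×25 cube contributes its full rectangle; the cylinder at (5.5, 10.5): section is a regular 12-gon, circumradius r=8.5; Subtracting the remaining from the first: starting from the 6.5×25 cube, the r=8.5 cylinder at (5.5, 10.5) partially overlaps it — only the 100.98 mm² overlap (of its 216.75 mm²) is removed, clipping the outline — 2 connected regions; (rotated 25° about Z; rotation is an isometry so areas/perimeters/island counts are preserved). Overall, the cross-section has 2 separate islands. Undo the 25° rotation: the query point maps to (1.311, 19.139) in the un-rotated model frame. The nearest boundary edge runs (5.50, 19.00)→(1.25, 17.86); distance from the point to it = 1.22 mm. (Shell/infill is judged within the island containing the point — the largest one.) The point is inside the cross-section and 1.22 mm from the nearest boundary — more than the 0.8 mm shell width (2 × 0.4), so it's in the infill interior.

infill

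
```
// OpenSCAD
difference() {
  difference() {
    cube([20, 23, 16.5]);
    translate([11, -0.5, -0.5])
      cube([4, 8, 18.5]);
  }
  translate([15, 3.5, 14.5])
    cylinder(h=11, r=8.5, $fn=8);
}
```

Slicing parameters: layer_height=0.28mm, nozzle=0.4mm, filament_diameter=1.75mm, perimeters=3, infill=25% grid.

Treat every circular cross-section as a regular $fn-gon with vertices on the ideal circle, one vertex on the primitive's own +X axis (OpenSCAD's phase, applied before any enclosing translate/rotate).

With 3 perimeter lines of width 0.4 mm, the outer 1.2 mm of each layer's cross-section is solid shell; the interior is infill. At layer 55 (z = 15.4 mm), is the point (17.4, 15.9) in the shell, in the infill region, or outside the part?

At z = 15.4 mm: the cube (footprint 20×23) is included at this height; the cube at (11, -0.5) is present — its section is the full 4×8 rectangle; After the difference (first − rest): starting from the 20×23 cube, the 4×8 cube at (11, -0.5) partially overlaps it — only the 30.00 mm² overlap (of its 32.00 mm²) is removed, clipping the outline — 1 connected region; the r=8.5 cylinder at (15, 3.5) gives a regular 8-gon of circumradius 8.5 (constant along its height); Taking the first minus the rest: starting from the result so far, the r=8.5 cylinder at (15, 3.5) partially overlaps it — only the 103.12 mm² overlap (of its 204.35 mm²) is removed, clipping the outline — 1 connected region. Overall, the cross-section is a single solid region. The nearest boundary edge runs (20.00, 23.00)→(20.00, 9.93); distance from the point to it = 2.60 mm. The point is inside the cross-section and 2.60 mm from the nearest boundary — more than the 1.2 mm shell width (3 × 0.4), so it's in the infill interior.

infill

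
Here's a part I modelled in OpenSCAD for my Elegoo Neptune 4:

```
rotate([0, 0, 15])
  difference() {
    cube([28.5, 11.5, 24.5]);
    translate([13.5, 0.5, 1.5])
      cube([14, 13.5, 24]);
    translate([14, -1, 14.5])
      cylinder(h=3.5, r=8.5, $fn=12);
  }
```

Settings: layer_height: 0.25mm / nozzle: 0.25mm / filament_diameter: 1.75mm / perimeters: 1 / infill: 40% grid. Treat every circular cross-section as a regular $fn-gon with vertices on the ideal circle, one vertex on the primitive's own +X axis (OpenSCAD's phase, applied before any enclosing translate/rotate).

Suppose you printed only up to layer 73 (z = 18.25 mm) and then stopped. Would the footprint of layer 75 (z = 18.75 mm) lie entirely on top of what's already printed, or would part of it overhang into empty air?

entirely on top

Compare the two slices. At z = 18.25: the cube is present — its section is the full 28.5×11.5 rectangle (area 327.75 mm²); the 14×13.5 cube at (13.5, 0.5) contributes its full rectangle (area 189.00 mm²); the cylinder at (14, -1) does not reach this height (z outside [14.5, 18]); Taking the first minus the rest: starting from the 28.5×11.5 cube (327.75 mm²), the 14×13.5 cube at (13.5, 0.5) partially overlaps it — only the 154.00 mm² overlap (of its 189.00 mm²) is removed, clipping the outline — area = 173.75 mm²; (whole slice rotated 15° about Z — lengths, areas and connectivity unchanged). At z = 18.75: the cube is present — its section is the full 28.5×11.5 rectangle (area 327.75 mm²); the 14×13.5 cube at (13.5, 0.5) contributes its full rectangle (area 189.00 mm²); the cylinder at (14, -1) is not intersected at this z (z outside [14.5, 18]); Taking the first minus the rest: starting from the 28.5×11.5 cube (327.75 mm²), the 14×13.5 cube at (13.5, 0.5) partially overlaps it — only the 154.00 mm² overlap (of its 189.00 mm²) is removed, clipping the outline — area = 173.75 mm²; (rotated 15° about Z; rotation is an isometry so areas/perimeters/island counts are preserved). Checking containment: the cross-section at z = 18.75 is a subset of the cross-section at z = 18.25.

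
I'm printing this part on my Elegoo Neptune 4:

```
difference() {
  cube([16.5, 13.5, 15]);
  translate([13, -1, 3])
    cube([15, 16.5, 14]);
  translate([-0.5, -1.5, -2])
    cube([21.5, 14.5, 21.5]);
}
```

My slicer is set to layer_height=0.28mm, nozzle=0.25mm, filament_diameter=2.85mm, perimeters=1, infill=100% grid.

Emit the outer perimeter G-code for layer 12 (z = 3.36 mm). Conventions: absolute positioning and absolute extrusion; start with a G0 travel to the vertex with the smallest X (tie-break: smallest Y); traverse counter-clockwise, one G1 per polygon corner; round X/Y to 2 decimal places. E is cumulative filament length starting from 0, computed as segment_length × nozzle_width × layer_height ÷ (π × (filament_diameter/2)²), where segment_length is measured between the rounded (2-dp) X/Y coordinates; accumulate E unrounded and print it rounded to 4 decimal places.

G0 X0.00 Y13.00 Z3.36
G1 X13.00 Y13.00 E0.1426
G1 X13.00 Y13.50 E0.1481
G1 X0.00 Y13.50 E0.2908
G1 X0.00 Y13.00 E0.2963

At z = 3.36 mm: the 16.5×13.5 cube contributes its full rectangle; the cube at (13, -1) (footprint 15×16.5) is included at this height; the cube at (-0.5, -1.5) is present — its section is the full 21.5×14.5 rectangle; Taking the first minus the rest: starting from the 16.5×13.5 cube, the 15×16.5 cube at (13, -1) partially overlaps it — only the 47.25 mm² overlap (of its 247.50 mm²) is removed, clipping the outline; the 21.5×14.5 cube at (-0.5, -1.5) partially overlaps it — only the 169.00 mm² overlap (of its 311.75 mm²) is removed, clipping the outline — 1 connected region. The outline is a single polygon with 4 vertices. Extrusion per mm of travel: 0.25 × 0.28 / (π × 1.425²) = 0.010973. Accumulating E over each segment gives final E = 0.2963.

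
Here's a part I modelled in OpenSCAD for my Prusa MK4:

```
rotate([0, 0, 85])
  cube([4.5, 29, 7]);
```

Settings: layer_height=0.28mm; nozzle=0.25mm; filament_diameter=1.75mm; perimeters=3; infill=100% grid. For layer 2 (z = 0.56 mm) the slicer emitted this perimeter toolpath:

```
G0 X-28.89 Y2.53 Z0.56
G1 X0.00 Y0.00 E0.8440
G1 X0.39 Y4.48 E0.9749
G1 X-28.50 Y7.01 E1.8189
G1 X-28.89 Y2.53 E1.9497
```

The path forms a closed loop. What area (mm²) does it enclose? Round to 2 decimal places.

130.41 mm²

Apply the shoelace formula to the sequence of (X, Y) vertices; enclosed area = 130.41 mm².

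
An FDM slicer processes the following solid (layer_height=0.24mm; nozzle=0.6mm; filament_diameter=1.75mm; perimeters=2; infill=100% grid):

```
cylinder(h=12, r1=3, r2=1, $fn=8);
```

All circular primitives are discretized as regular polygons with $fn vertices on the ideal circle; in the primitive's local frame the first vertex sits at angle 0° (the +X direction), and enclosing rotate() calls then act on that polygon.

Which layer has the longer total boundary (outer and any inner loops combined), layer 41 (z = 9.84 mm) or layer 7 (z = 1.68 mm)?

Layer 41 (z = 9.84): the cone contributes a regular 8-gon of circumradius 1.360 (interpolated between r1=3 and r2=1 at t=0.820) (perimeter = 2·8·1.360·sin(180°/8) = 8.33 mm). So its perimeter = 8.33 mm. Layer 7 (z = 1.68): the cone (r1=3→r2=1) has section circumradius 2.720 here — a regular 8-gon (perimeter = 2·8·2.720·sin(180°/8) = 16.65 mm). So its perimeter = 16.65 mm. Layer 7 is larger (16.65 vs 8.33 mm).

layer 7 (z = 1.68 mm)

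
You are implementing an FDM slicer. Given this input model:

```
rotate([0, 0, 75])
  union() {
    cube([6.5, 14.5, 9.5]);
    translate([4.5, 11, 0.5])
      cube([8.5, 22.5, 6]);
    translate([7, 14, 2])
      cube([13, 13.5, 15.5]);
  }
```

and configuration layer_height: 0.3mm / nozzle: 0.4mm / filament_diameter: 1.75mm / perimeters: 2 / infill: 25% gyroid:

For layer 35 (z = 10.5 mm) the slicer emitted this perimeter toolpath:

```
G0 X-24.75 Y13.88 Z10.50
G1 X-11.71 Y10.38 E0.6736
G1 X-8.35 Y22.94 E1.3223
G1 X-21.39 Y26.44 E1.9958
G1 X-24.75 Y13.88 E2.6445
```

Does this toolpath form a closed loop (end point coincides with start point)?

Start point (G0): (-24.75, 13.88). End point (last G1): the path returns to the start — closed.

yes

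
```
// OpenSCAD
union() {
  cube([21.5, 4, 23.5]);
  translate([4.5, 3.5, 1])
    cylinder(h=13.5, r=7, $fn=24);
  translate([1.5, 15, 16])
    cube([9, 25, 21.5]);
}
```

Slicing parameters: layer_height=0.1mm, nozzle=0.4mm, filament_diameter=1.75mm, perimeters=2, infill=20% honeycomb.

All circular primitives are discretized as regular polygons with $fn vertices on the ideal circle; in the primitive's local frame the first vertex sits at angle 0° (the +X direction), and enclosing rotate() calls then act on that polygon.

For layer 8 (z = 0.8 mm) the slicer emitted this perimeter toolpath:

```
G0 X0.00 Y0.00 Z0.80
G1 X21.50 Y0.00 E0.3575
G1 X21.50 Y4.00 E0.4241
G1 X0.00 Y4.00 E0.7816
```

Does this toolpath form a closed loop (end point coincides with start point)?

no

Start point (G0): (0.00, 0.00). End point (last G1): the path does not return to the start — open.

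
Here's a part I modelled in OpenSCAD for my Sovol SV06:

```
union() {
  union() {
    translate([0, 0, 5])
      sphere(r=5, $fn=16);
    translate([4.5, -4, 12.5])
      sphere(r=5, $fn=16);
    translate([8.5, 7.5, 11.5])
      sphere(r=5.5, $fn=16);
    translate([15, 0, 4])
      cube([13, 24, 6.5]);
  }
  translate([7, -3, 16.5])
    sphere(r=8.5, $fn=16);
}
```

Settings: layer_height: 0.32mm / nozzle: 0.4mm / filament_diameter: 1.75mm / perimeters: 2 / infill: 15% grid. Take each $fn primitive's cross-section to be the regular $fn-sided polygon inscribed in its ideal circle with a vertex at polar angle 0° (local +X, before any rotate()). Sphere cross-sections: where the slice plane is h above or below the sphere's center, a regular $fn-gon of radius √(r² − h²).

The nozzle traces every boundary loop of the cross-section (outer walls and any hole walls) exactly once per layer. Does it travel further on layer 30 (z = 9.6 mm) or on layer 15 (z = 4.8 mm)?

layer 30 (z = 9.6 mm)

Layer 30 (z = 9.6): the sphere: section is a regular 16-gon, circumradius = √(r²−h²) = √(5²−4.6²) = 1.960 (perimeter = 2·16·1.960·sin(180°/16) = 12.23 mm); the r=5 sphere at (4.5, -4) slices to a regular 16-gon of circumradius 4.073 (√(r²−h²) with h=2.9 from center) (perimeter = 2·16·4.073·sin(180°/16) = 25.43 mm); the r=5.5 sphere at (8.5, 7.5) contributes a regular 16-gon of circumradius √(5.5²−1.9²) = 5.161 (perimeter = 2·16·5.161·sin(180°/16) = 32.22 mm); the cube at (15, 0) (footprint 13×24) is included at this height (perimeter 74.00 mm); Merging all regions: the 4 present regions are separate (no shared area or edge), so areas and boundary lengths simply add and each stays a separate island — boundary = 143.88 mm; the r=8.5 sphere at (7, -3) contributes a regular 16-gon of circumradius √(8.5²−6.9²) = 4.964 (perimeter = 2·16·4.964·sin(180°/16) = 30.99 mm); Combining (union): the regions partially overlap (shared area 38.12 mm²), so the edge portions inside another operand are dropped and the merged outline is re-measured after clipping — boundary = 152.44 mm. So its perimeter = 152.44 mm. Layer 15 (z = 4.8): the r=5 sphere slices to a regular 16-gon of circumradius 4.996 (√(r²−h²) with h=0.2 from center) (perimeter = 2·16·4.996·sin(180°/16) = 31.19 mm); the sphere at (4.5, -4) is absent (|z−center|=7.700 > r=5); the sphere at (8.5, 7.5) is absent (|z−center|=6.700 > r=5.5); the 13×24 cube at (15, 0) contributes its full rectangle (perimeter 74.00 mm); Combining (union): the 2 present regions are separate (no shared area or edge), so areas and boundary lengths simply add and each stays a separate island — boundary = 105.19 mm; the sphere at (7, -3) is not intersected at this z (|z−center|=11.700 > r=8.5); Taking the union: only that combined region is present, so the union is just that shape — boundary = 105.19 mm. So its perimeter = 105.19 mm. Layer 30 is larger (152.44 vs 105.19 mm).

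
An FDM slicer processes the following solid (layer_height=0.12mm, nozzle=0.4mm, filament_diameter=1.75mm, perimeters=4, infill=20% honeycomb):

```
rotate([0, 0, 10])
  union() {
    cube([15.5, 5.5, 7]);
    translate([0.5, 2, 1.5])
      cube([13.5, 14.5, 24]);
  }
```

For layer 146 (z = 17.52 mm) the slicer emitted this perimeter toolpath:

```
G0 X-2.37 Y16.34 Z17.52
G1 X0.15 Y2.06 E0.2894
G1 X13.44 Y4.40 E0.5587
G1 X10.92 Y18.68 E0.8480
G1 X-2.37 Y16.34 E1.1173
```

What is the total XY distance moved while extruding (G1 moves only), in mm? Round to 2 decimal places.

Sum the Euclidean lengths of each G1 segment: total = 55.99 mm.

55.99 mm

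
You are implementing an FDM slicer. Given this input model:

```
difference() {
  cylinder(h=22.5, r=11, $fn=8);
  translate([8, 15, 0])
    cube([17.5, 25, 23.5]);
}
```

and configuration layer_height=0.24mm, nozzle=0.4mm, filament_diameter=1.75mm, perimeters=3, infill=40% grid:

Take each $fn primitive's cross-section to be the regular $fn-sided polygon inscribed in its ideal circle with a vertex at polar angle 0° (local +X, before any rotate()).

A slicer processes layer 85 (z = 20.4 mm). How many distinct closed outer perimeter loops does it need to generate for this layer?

At z = 20.4 mm: the r=11 cylinder gives a regular 8-gon of circumradius 11 (constant along its height); the 17.5×25 cube at (8, 15) contributes its full rectangle; After the difference (first − rest): starting from the r=11 cylinder, the 17.5×25 cube at (8, 15) misses the remaining region (no effect) — 1 connected region. The result has 1 disconnected region.

1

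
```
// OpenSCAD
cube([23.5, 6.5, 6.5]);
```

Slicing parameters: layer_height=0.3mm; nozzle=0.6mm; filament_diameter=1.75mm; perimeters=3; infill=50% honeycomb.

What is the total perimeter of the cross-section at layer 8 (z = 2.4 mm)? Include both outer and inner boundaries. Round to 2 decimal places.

At z = 2.4 mm: the cube (footprint 23.5×6.5) is included at this height (perimeter 60.00 mm). Overall, the cross-section is a single solid region. Total boundary length (outer) = 60.00 mm.

60.00 mm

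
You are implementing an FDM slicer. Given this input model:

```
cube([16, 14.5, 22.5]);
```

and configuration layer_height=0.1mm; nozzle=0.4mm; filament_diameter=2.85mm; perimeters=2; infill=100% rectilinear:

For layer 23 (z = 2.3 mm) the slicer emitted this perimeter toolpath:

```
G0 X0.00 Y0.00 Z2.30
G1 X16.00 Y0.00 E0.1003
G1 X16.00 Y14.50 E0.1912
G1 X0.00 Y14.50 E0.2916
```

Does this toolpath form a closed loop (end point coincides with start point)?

no

Start point (G0): (0.00, 0.00). End point (last G1): the path does not return to the start — open.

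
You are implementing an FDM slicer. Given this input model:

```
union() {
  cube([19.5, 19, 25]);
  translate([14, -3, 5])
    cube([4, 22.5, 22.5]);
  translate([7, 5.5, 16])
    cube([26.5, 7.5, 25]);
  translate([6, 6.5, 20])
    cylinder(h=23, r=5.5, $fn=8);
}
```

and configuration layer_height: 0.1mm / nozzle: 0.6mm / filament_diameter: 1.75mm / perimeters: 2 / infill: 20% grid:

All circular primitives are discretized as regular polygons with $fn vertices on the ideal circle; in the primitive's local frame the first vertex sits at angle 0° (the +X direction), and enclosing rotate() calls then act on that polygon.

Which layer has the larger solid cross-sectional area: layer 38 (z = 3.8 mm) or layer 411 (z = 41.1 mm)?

Layer 38 (z = 3.8): the cube (footprint 19.5×19) is included at this height (area 370.50 mm²); the cube at (14, -3) is absent (z outside [5, 27.5]); the cube at (7, 5.5) is absent (z outside [16, 41]); the cylinder at (6, 6.5) is not intersected at this z (z outside [20, 43]); Merging all regions: only the 19.5×19 cube is present, so the union is just that shape — area = 370.50 mm². So its area = 370.50 mm². Layer 411 (z = 41.1): the cube does not reach this height (z outside [0, 25]); the cube at (14, -3) is absent (z outside [5, 27.5]); the cube at (7, 5.5) is not intersected at this z (z outside [16, 41]); the r=5.5 cylinder at (6, 6.5) contributes a regular 8-gon of circumradius 5.5 (area = (8/2)·5.500²·sin(360°/8) = 85.56 mm²); Taking the union: only the r=5.5 cylinder at (6, 6.5) is present, so the union is just that shape — area = 85.56 mm². So its area = 85.56 mm². Layer 38 is larger (370.50 vs 85.56 mm²).

layer 38 (z = 3.8 mm)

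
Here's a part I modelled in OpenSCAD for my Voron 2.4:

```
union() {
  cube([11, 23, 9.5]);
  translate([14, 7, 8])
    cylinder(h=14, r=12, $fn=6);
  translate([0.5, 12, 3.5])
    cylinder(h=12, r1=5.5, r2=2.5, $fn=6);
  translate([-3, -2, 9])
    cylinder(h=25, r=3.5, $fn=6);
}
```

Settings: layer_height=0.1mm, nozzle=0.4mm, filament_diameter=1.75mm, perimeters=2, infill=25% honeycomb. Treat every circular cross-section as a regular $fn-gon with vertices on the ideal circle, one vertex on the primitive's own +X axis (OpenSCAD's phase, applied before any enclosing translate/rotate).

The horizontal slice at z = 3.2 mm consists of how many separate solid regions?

1

At z = 3.2 mm: the cube is present — its section is the full 11×23 rectangle; the cylinder at (14, 7) is not intersected at this z (z outside [8, 22]); the cone at (0.5, 12) does not reach this height (z outside [3.5, 15.5]); the cylinder at (-3, -2) does not reach this height (z outside [9, 34]); Combining (union): only the 11×23 cube is present, so the union is just that shape — 1 connected region. The result has 1 disconnected region.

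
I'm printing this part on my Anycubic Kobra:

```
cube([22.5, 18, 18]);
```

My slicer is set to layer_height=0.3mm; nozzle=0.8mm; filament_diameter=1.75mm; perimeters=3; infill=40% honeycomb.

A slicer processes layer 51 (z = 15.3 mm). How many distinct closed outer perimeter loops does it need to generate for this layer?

At z = 15.3 mm: the cube is present — its section is the full 22.5×18 rectangle. The result has 1 disconnected region.

1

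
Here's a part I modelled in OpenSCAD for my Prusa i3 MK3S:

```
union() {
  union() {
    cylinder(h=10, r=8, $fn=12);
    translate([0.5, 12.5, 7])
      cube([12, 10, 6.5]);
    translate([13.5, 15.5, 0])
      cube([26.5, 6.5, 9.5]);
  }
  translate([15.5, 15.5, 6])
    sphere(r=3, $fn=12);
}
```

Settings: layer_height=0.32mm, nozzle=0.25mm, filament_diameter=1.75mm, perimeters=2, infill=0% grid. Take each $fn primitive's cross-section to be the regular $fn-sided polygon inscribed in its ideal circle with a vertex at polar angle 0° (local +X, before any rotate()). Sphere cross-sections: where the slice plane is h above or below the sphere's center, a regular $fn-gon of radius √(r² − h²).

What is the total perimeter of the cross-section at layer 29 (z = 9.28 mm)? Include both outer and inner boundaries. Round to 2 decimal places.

At z = 9.28 mm: the r=8 cylinder contributes a regular 12-gon of circumradius 8 (perimeter = 2·12·8.000·sin(180°/12) = 49.69 mm); the 12×10 cube at (0.5, 12.5) contributes its full rectangle (perimeter 44.00 mm); the 26.5×6.5 cube at (13.5, 15.5) contributes its full rectangle (perimeter 66.00 mm); Combining (union): the 3 present regions are separate (no shared area or edge), so areas and boundary lengths simply add and each stays a separate island — boundary = 159.69 mm; the sphere at (15.5, 15.5) does not reach this height (|z−center|=3.280 > r=3); Merging all regions: only that combined region is present, so the union is just that shape — boundary = 159.69 mm. Overall, the cross-section has 3 separate islands. Total boundary length (outer) = 159.69 mm.

159.69 mm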